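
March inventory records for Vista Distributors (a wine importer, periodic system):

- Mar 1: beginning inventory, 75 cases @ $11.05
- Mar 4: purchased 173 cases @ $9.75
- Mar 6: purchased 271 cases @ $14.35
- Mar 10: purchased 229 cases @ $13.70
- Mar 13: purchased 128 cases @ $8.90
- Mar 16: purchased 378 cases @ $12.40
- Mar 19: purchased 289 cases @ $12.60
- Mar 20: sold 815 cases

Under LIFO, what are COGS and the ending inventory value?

Mar 20, 815 sold [LIFO — newest first]: 289 @ $12.60 + 378 @ $12.40 + 128 @ $8.90 + 20 @ $13.70 = $9,741.80
Ending inventory: 75 @ $11.05 + 173 @ $9.75 + 271 @ $14.35 + 209 @ $13.70 = $9,267.65

COGS = $9,741.80; ending inventory = $9,267.65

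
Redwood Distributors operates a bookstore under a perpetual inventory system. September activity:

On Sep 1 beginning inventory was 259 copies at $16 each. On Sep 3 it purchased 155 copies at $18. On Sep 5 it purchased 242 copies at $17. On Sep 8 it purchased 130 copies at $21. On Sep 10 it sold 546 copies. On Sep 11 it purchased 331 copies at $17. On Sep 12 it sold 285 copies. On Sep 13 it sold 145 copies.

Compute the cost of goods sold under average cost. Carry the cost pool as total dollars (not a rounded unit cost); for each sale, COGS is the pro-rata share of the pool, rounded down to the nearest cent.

After Sep 1: 259 on hand, pool $4,144.00 (≈ $16.0000 each)
After Sep 3: 414 on hand, pool $6,934.00 (≈ $16.7488 each)
After Sep 5: 656 on hand, pool $11,048.00 (≈ $16.8415 each)
After Sep 8: 786 on hand, pool $13,778.00 (≈ $17.5293 each)
Sep 10, sell 546: 546/786 × $13,778.00 → $9,570.97
After Sep 11: 571 on hand, pool $9,834.03 (≈ $17.2225 each)
Sep 12, sell 285: 285/571 × $9,834.03 → $4,908.40
Sep 13, sell 145: 145/286 × $4,925.63 → $2,497.25
Total COGS = $9,570.97 + $4,908.40 + $2,497.25 = $16,976.62
Ending inventory (cost pool remaining) = $2,428.38

COGS = $16,976.62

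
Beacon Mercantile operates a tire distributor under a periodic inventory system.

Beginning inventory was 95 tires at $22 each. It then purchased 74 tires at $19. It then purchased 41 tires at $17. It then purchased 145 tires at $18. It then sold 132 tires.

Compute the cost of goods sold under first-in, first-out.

Sale 1 (132) [FIFO — oldest first]: 95 @ $22 + 37 @ $19 = $2,793
Ending inventory: 37 @ $19 + 41 @ $17 + 145 @ $18 = $4,010

COGS = $2,793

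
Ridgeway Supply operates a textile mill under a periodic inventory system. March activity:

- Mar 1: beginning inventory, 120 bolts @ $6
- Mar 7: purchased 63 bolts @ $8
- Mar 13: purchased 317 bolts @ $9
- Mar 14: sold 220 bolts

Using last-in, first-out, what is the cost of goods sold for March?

Mar 14, 220 sold [LIFO — newest first]: 220 @ $9 = $1,980
Ending inventory: 120 @ $6 + 63 @ $8 + 97 @ $9 = $2,097

COGS = $1,980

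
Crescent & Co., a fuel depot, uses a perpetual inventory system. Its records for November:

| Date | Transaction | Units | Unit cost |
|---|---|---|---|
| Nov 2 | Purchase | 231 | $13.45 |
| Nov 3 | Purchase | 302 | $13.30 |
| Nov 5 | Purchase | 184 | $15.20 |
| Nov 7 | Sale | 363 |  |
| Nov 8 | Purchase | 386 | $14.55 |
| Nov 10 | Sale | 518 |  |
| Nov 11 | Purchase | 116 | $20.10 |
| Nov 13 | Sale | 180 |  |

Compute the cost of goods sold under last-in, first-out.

COGS = $15,743.15

Nov 7, 363 sold [LIFO — newest first]: 184 @ $15.20 + 179 @ $13.30 = $5,177.50
Nov 10, 518 sold [LIFO — newest first]: 386 @ $14.55 + 123 @ $13.30 + 9 @ $13.45 = $7,373.25
Nov 13, 180 sold [LIFO — newest first]: 116 @ $20.10 + 64 @ $13.45 = $3,192.40
Total COGS = $5,177.50 + $7,373.25 + $3,192.40 = $15,743.15
Ending inventory: 158 @ $13.45 = $2,125.10
Check: goods available $17,868.25 = COGS $15,743.15 + ending $2,125.10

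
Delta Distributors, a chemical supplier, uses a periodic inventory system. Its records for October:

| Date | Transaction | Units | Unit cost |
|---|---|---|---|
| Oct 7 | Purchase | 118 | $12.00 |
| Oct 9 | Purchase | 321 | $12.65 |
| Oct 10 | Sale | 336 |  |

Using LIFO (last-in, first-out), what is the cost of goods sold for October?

Oct 10, 336 sold [LIFO — newest first]: 321 @ $12.65 + 15 @ $12.00 = $4,240.65
Ending inventory: 103 @ $12.00 = $1,236.00
Check: goods available $5,476.65 = COGS $4,240.65 + ending $1,236.00

COGS = $4,240.65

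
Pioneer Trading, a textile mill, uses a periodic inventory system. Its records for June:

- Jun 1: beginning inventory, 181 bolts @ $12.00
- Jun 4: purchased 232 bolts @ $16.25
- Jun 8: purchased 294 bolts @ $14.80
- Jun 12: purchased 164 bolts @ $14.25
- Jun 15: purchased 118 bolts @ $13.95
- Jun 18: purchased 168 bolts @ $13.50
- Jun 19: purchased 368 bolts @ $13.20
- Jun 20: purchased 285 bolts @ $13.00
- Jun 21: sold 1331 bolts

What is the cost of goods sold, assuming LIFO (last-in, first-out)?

Jun 21, 1331 sold [LIFO — newest first]: 285 @ $13.00 + 368 @ $13.20 + 168 @ $13.50 + 118 @ $13.95 + 164 @ $14.25 + 228 @ $14.80 = $18,188.10
Ending inventory: 181 @ $12.00 + 232 @ $16.25 + 66 @ $14.80 = $6,918.80

COGS = $18,188.10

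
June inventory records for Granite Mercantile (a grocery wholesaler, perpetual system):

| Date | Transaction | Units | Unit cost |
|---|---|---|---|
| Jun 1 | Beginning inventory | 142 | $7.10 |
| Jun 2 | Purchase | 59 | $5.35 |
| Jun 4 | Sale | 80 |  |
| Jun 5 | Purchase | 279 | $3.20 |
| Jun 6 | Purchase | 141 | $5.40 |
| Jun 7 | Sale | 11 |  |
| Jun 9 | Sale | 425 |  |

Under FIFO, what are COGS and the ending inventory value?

COGS = $2,411.05; ending inventory = $567.00

Jun 4, 80 sold [FIFO — oldest first]: 80 @ $7.10 = $568.00
Jun 7, 11 sold [FIFO — oldest first]: 11 @ $7.10 = $78.10
Jun 9, 425 sold [FIFO — oldest first]: 51 @ $7.10 + 59 @ $5.35 + 279 @ $3.20 + 36 @ $5.40 = $1,764.95
Total COGS = $568.00 + $78.10 + $1,764.95 = $2,411.05
Ending inventory: 105 @ $5.40 = $567.00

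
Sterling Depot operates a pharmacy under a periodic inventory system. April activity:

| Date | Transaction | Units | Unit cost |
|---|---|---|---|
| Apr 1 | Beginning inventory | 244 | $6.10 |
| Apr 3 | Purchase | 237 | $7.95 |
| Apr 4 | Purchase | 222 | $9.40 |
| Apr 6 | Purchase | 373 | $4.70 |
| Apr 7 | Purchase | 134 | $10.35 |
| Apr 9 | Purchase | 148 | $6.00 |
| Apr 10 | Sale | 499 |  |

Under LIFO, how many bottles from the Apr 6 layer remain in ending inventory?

156

Apr 10, 499 sold [LIFO — newest first]: 148 @ $6.00 + 134 @ $10.35 + 217 @ $4.70 = $3,294.80
Ending inventory: 244 @ $6.10 + 237 @ $7.95 + 222 @ $9.40 + 156 @ $4.70 = $6,192.55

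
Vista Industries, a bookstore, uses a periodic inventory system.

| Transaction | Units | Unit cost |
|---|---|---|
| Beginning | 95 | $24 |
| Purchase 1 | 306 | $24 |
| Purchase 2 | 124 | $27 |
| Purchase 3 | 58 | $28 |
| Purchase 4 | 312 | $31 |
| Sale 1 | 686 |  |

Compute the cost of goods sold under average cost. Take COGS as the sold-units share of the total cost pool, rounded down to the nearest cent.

COGS = $18,600.94

Sale 1, sell 686: 686/895 × $24,268.00 → $18,600.94
Ending inventory (cost pool remaining) = $5,667.06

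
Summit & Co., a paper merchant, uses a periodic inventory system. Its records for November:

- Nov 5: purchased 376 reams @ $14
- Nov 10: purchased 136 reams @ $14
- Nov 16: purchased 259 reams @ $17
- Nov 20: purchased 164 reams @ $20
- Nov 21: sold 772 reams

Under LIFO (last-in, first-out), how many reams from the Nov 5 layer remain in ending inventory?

Nov 21, 772 sold [LIFO — newest first]: 164 @ $20 + 259 @ $17 + 136 @ $14 + 213 @ $14 = $12,569
Ending inventory: 163 @ $14 = $2,282
Check: goods available $14,851 = COGS $12,569 + ending $2,282

163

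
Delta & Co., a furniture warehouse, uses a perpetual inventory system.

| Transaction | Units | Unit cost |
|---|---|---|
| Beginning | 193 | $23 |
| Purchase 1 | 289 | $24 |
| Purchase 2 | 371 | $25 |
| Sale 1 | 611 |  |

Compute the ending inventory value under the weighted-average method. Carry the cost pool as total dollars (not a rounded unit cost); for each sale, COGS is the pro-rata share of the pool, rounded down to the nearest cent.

Ending inventory = $5,858.50

After Beginning: 193 on hand, pool $4,439.00 (≈ $23.0000 each)
After Purchase 1: 482 on hand, pool $11,375.00 (≈ $23.5996 each)
After Purchase 2: 853 on hand, pool $20,650.00 (≈ $24.2087 each)
Sale 1, sell 611: 611/853 × $20,650.00 → $14,791.50
Ending inventory (cost pool remaining) = $5,858.50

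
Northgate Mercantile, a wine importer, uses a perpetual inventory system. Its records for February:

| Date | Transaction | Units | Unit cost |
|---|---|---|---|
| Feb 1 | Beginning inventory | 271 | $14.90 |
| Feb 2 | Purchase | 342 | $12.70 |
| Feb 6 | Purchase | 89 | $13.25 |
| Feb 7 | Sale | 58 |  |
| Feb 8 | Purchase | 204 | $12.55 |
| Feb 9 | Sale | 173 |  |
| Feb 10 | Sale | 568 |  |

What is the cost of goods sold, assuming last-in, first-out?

COGS = $10,526.45

Feb 7, 58 sold [LIFO — newest first]: 58 @ $13.25 = $768.50
Feb 9, 173 sold [LIFO — newest first]: 173 @ $12.55 = $2,171.15
Feb 10, 568 sold [LIFO — newest first]: 31 @ $12.55 + 31 @ $13.25 + 342 @ $12.70 + 164 @ $14.90 = $7,586.80
Total COGS = $768.50 + $2,171.15 + $7,586.80 = $10,526.45
Ending inventory: 107 @ $14.90 = $1,594.30
Check: goods available $12,120.75 = COGS $10,526.45 + ending $1,594.30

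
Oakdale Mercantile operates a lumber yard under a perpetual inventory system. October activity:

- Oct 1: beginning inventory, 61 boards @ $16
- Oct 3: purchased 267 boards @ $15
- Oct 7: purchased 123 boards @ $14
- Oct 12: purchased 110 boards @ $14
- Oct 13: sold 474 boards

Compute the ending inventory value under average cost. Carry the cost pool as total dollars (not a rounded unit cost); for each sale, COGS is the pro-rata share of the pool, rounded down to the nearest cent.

Ending inventory = $1,278.33

After Oct 1: 61 on hand, pool $976.00 (≈ $16.0000 each)
After Oct 3: 328 on hand, pool $4,981.00 (≈ $15.1860 each)
After Oct 7: 451 on hand, pool $6,703.00 (≈ $14.8625 each)
After Oct 12: 561 on hand, pool $8,243.00 (≈ $14.6934 each)
Oct 13, sell 474: 474/561 × $8,243.00 → $6,964.67
Ending inventory (cost pool remaining) = $1,278.33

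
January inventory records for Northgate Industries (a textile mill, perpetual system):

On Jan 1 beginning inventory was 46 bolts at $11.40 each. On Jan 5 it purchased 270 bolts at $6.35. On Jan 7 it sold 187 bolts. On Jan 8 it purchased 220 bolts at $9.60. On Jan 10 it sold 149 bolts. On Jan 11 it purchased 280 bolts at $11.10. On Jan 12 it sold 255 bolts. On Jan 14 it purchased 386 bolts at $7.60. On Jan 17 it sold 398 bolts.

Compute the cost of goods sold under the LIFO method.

Jan 7, 187 sold [LIFO — newest first]: 187 @ $6.35 = $1,187.45
Jan 10, 149 sold [LIFO — newest first]: 149 @ $9.60 = $1,430.40
Jan 12, 255 sold [LIFO — newest first]: 255 @ $11.10 = $2,830.50
Jan 17, 398 sold [LIFO — newest first]: 386 @ $7.60 + 12 @ $11.10 = $3,066.80
Total COGS = $1,187.45 + $1,430.40 + $2,830.50 + $3,066.80 = $8,515.15
Ending inventory: 46 @ $11.40 + 83 @ $6.35 + 71 @ $9.60 + 13 @ $11.10 = $1,877.35
Check: goods available $10,392.50 = COGS $8,515.15 + ending $1,877.35

COGS = $8,515.15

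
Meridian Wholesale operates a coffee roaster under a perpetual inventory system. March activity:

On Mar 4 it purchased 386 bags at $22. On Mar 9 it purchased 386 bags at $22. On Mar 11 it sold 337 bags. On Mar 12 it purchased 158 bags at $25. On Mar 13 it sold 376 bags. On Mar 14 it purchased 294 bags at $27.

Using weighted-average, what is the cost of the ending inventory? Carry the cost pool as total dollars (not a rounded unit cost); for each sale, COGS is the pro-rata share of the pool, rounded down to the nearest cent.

After Mar 4: 386 on hand, pool $8,492.00 (≈ $22.0000 each)
After Mar 9: 772 on hand, pool $16,984.00 (≈ $22.0000 each)
Mar 11, sell 337: 337/772 × $16,984.00 → $7,414.00
After Mar 12: 593 on hand, pool $13,520.00 (≈ $22.7993 each)
Mar 13, sell 376: 376/593 × $13,520.00 → $8,572.54
After Mar 14: 511 on hand, pool $12,885.46 (≈ $25.2162 each)
Total COGS = $7,414.00 + $8,572.54 = $15,986.54
Ending inventory (cost pool remaining) = $12,885.46
Check: goods available $28,872.00 = COGS $15,986.54 + ending $12,885.46

Ending inventory = $12,885.46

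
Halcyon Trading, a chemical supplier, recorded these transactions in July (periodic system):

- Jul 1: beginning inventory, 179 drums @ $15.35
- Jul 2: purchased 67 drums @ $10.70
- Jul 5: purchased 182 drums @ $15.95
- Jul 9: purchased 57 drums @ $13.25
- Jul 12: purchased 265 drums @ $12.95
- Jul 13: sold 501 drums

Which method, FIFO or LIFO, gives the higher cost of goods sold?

FIFO

FIFO COGS: 179 @ $15.35 + 67 @ $10.70 + 182 @ $15.95 + 57 @ $13.25 + 16 @ $12.95 = $7,329.90
LIFO COGS: 265 @ $12.95 + 57 @ $13.25 + 179 @ $15.95 = $7,042.05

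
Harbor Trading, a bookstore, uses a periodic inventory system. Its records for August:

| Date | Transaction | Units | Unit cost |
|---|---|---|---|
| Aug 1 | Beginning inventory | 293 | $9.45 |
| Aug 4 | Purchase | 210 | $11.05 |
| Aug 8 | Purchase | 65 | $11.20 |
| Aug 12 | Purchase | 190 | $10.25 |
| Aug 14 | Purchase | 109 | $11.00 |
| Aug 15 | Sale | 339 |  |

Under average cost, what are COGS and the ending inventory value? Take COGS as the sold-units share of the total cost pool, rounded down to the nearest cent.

Aug 15, sell 339: 339/867 × $8,963.85 → $3,504.89
Ending inventory (cost pool remaining) = $5,458.96
Check: goods available $8,963.85 = COGS $3,504.89 + ending $5,458.96

COGS = $3,504.89; ending inventory = $5,458.96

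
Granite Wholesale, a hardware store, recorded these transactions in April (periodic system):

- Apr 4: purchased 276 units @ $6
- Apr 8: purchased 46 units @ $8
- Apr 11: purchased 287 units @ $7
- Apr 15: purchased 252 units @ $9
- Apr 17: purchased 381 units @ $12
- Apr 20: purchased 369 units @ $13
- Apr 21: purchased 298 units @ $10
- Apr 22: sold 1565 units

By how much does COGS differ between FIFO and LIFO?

$1,400

FIFO COGS: 276 @ $6 + 46 @ $8 + 287 @ $7 + 252 @ $9 + 381 @ $12 + 323 @ $13 = $15,072
LIFO COGS: 298 @ $10 + 369 @ $13 + 381 @ $12 + 252 @ $9 + 265 @ $7 = $16,472
Difference = |$15,072 − $16,472| = $1,400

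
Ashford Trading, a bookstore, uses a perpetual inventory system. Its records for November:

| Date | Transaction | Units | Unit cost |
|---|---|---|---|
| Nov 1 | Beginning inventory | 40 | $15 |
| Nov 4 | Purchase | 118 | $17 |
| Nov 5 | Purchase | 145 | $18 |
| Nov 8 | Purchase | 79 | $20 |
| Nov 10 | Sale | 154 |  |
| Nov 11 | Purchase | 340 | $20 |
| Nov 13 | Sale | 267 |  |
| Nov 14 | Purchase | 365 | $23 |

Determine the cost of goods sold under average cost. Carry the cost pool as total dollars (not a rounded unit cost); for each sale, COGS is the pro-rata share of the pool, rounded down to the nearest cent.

COGS = $7,842.94

After Nov 1: 40 on hand, pool $600.00 (≈ $15.0000 each)
After Nov 4: 158 on hand, pool $2,606.00 (≈ $16.4937 each)
After Nov 5: 303 on hand, pool $5,216.00 (≈ $17.2145 each)
After Nov 8: 382 on hand, pool $6,796.00 (≈ $17.7906 each)
Nov 10, sell 154: 154/382 × $6,796.00 → $2,739.74
After Nov 11: 568 on hand, pool $10,856.26 (≈ $19.1131 each)
Nov 13, sell 267: 267/568 × $10,856.26 → $5,103.20
After Nov 14: 666 on hand, pool $14,148.06 (≈ $21.2433 each)
Total COGS = $2,739.74 + $5,103.20 = $7,842.94
Ending inventory (cost pool remaining) = $14,148.06
Check: goods available $21,991.00 = COGS $7,842.94 + ending $14,148.06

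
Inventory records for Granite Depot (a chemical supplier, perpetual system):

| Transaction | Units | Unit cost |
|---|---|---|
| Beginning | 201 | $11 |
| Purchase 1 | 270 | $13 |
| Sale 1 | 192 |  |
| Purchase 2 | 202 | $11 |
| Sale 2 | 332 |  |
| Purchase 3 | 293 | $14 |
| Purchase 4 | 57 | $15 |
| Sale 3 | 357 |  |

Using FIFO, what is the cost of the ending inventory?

Sale 1 (192) [FIFO — oldest first]: 192 @ $11 = $2,112
Sale 2 (332) [FIFO — oldest first]: 9 @ $11 + 270 @ $13 + 53 @ $11 = $4,192
Sale 3 (357) [FIFO — oldest first]: 149 @ $11 + 208 @ $14 = $4,551
Total COGS = $2,112 + $4,192 + $4,551 = $10,855
Ending inventory: 85 @ $14 + 57 @ $15 = $2,045

Ending inventory = $2,045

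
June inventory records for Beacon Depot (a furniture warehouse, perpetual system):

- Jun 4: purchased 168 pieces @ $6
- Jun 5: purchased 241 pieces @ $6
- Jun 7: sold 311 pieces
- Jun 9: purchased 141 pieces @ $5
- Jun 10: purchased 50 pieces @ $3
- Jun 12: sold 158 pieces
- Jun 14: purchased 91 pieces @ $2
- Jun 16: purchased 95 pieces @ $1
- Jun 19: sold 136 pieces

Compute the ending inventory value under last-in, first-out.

Jun 7, 311 sold [LIFO — newest first]: 241 @ $6 + 70 @ $6 = $1,866
Jun 12, 158 sold [LIFO — newest first]: 50 @ $3 + 108 @ $5 = $690
Jun 19, 136 sold [LIFO — newest first]: 95 @ $1 + 41 @ $2 = $177
Total COGS = $1,866 + $690 + $177 = $2,733
Ending inventory: 98 @ $6 + 33 @ $5 + 50 @ $2 = $853

Ending inventory = $853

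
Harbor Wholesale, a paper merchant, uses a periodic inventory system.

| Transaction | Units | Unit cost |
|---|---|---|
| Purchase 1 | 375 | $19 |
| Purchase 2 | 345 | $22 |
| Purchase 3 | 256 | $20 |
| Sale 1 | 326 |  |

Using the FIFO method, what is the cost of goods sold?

COGS = $6,194

Sale 1 (326) [FIFO — oldest first]: 326 @ $19 = $6,194
Ending inventory: 49 @ $19 + 345 @ $22 + 256 @ $20 = $13,641
Check: goods available $19,835 = COGS $6,194 + ending $13,641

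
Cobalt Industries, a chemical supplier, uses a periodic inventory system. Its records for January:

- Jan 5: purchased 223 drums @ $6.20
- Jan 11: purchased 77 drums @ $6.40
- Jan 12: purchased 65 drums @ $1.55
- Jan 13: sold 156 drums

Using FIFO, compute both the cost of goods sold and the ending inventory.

Jan 13, 156 sold [FIFO — oldest first]: 156 @ $6.20 = $967.20
Ending inventory: 67 @ $6.20 + 77 @ $6.40 + 65 @ $1.55 = $1,008.95

COGS = $967.20; ending inventory = $1,008.95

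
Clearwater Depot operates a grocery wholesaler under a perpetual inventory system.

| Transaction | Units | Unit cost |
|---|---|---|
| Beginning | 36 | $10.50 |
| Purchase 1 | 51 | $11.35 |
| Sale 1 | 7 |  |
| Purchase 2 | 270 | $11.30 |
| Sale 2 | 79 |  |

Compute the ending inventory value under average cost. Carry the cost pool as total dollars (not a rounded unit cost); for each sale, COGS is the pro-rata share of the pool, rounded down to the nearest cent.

After Beginning: 36 on hand, pool $378.00 (≈ $10.5000 each)
After Purchase 1: 87 on hand, pool $956.85 (≈ $10.9983 each)
Sale 1, sell 7: 7/87 × $956.85 → $76.98
After Purchase 2: 350 on hand, pool $3,930.87 (≈ $11.2311 each)
Sale 2, sell 79: 79/350 × $3,930.87 → $887.25
Total COGS = $76.98 + $887.25 = $964.23
Ending inventory (cost pool remaining) = $3,043.62

Ending inventory = $3,043.62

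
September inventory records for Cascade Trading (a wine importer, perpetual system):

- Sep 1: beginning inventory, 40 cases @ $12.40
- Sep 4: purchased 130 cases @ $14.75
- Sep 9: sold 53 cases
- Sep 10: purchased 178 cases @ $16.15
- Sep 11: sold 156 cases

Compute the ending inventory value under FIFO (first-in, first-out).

Ending inventory = $2,244.85

Sep 9, 53 sold [FIFO — oldest first]: 40 @ $12.40 + 13 @ $14.75 = $687.75
Sep 11, 156 sold [FIFO — oldest first]: 117 @ $14.75 + 39 @ $16.15 = $2,355.60
Total COGS = $687.75 + $2,355.60 = $3,043.35
Ending inventory: 139 @ $16.15 = $2,244.85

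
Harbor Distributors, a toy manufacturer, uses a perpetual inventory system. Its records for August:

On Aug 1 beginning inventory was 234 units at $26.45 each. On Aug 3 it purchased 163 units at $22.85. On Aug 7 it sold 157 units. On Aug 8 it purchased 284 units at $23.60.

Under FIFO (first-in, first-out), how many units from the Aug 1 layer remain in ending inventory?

Aug 7, 157 sold [FIFO — oldest first]: 157 @ $26.45 = $4,152.65
Ending inventory: 77 @ $26.45 + 163 @ $22.85 + 284 @ $23.60 = $12,463.60
Check: goods available $16,616.25 = COGS $4,152.65 + ending $12,463.60

77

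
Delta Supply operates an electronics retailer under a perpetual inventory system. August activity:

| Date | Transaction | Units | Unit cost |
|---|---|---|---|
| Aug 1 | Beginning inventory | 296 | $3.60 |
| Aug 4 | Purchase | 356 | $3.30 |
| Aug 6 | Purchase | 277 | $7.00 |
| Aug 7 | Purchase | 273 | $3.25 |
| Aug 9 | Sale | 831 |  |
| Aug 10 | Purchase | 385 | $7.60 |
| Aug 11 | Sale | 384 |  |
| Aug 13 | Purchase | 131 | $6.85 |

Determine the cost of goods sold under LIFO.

COGS = $6,671.95

Aug 9, 831 sold [LIFO — newest first]: 273 @ $3.25 + 277 @ $7.00 + 281 @ $3.30 = $3,753.55
Aug 11, 384 sold [LIFO — newest first]: 384 @ $7.60 = $2,918.40
Total COGS = $3,753.55 + $2,918.40 = $6,671.95
Ending inventory: 296 @ $3.60 + 75 @ $3.30 + 1 @ $7.60 + 131 @ $6.85 = $2,218.05
Check: goods available $8,890.00 = COGS $6,671.95 + ending $2,218.05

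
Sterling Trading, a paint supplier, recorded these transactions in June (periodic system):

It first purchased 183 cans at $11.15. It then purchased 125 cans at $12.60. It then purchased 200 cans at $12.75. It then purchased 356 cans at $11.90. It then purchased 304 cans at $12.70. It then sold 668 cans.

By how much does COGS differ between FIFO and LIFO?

FIFO COGS: 183 @ $11.15 + 125 @ $12.60 + 200 @ $12.75 + 160 @ $11.90 = $8,069.45
LIFO COGS: 304 @ $12.70 + 356 @ $11.90 + 8 @ $12.75 = $8,199.20
Difference = |$8,069.45 − $8,199.20| = $129.75

$129.75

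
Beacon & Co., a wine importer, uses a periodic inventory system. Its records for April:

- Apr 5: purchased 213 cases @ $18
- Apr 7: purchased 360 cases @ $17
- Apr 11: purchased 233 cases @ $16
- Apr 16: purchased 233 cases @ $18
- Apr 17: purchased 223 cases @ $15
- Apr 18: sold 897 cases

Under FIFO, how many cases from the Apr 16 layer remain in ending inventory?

Apr 18, 897 sold [FIFO — oldest first]: 213 @ $18 + 360 @ $17 + 233 @ $16 + 91 @ $18 = $15,320
Ending inventory: 142 @ $18 + 223 @ $15 = $5,901
Check: goods available $21,221 = COGS $15,320 + ending $5,901

142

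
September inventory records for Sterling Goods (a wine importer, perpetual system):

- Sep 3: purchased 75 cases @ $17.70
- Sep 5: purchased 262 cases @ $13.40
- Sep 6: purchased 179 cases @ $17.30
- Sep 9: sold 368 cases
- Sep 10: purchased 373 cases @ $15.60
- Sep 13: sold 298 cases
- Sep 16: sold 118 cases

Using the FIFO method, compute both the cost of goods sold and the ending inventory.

Sep 9, 368 sold [FIFO — oldest first]: 75 @ $17.70 + 262 @ $13.40 + 31 @ $17.30 = $5,374.60
Sep 13, 298 sold [FIFO — oldest first]: 148 @ $17.30 + 150 @ $15.60 = $4,900.40
Sep 16, 118 sold [FIFO — oldest first]: 118 @ $15.60 = $1,840.80
Total COGS = $5,374.60 + $4,900.40 + $1,840.80 = $12,115.80
Ending inventory: 105 @ $15.60 = $1,638.00

COGS = $12,115.80; ending inventory = $1,638.00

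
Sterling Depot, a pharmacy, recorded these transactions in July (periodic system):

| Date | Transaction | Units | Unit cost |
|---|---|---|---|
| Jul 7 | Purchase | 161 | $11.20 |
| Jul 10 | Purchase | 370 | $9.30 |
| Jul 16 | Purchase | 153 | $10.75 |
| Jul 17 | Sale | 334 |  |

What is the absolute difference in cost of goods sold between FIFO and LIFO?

FIFO COGS: 161 @ $11.20 + 173 @ $9.30 = $3,412.10
LIFO COGS: 153 @ $10.75 + 181 @ $9.30 = $3,328.05
Difference = |$3,412.10 − $3,328.05| = $84.05

$84.05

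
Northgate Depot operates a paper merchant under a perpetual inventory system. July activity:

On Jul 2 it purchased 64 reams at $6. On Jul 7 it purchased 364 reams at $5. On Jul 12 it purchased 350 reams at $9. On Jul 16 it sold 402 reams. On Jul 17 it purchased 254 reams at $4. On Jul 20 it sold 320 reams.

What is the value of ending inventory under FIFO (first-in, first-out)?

Ending inventory = $1,520

Jul 16, 402 sold [FIFO — oldest first]: 64 @ $6 + 338 @ $5 = $2,074
Jul 20, 320 sold [FIFO — oldest first]: 26 @ $5 + 294 @ $9 = $2,776
Total COGS = $2,074 + $2,776 = $4,850
Ending inventory: 56 @ $9 + 254 @ $4 = $1,520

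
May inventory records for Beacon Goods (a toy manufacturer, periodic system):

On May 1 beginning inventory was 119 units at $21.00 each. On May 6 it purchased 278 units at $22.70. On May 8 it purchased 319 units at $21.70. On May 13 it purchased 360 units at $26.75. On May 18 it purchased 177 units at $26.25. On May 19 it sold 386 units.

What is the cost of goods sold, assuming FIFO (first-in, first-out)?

May 19, 386 sold [FIFO — oldest first]: 119 @ $21.00 + 267 @ $22.70 = $8,559.90
Ending inventory: 11 @ $22.70 + 319 @ $21.70 + 360 @ $26.75 + 177 @ $26.25 = $21,448.25

COGS = $8,559.90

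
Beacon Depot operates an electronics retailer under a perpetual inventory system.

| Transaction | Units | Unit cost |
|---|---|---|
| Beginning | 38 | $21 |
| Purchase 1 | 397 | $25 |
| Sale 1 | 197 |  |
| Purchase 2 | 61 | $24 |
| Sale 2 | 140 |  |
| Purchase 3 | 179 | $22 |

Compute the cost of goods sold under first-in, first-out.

Sale 1 (197) [FIFO — oldest first]: 38 @ $21 + 159 @ $25 = $4,773
Sale 2 (140) [FIFO — oldest first]: 140 @ $25 = $3,500
Total COGS = $4,773 + $3,500 = $8,273
Ending inventory: 98 @ $25 + 61 @ $24 + 179 @ $22 = $7,852
Check: goods available $16,125 = COGS $8,273 + ending $7,852

COGS = $8,273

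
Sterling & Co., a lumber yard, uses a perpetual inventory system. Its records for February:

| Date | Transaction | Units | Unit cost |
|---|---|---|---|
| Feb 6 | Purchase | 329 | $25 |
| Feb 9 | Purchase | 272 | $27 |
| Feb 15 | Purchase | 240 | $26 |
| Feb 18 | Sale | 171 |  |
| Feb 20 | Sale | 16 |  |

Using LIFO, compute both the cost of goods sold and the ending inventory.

Feb 18, 171 sold [LIFO — newest first]: 171 @ $26 = $4,446
Feb 20, 16 sold [LIFO — newest first]: 16 @ $26 = $416
Total COGS = $4,446 + $416 = $4,862
Ending inventory: 329 @ $25 + 272 @ $27 + 53 @ $26 = $16,947
Check: goods available $21,809 = COGS $4,862 + ending $16,947

COGS = $4,862; ending inventory = $16,947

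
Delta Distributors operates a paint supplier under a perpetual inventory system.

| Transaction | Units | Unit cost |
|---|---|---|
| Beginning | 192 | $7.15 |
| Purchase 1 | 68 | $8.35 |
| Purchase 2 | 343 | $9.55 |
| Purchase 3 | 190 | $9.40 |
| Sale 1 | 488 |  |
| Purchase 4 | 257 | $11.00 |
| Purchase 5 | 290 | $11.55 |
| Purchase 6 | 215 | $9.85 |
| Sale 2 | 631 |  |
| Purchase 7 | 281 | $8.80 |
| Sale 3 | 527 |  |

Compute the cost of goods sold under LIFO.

Sale 1 (488) [LIFO — newest first]: 190 @ $9.40 + 298 @ $9.55 = $4,631.90
Sale 2 (631) [LIFO — newest first]: 215 @ $9.85 + 290 @ $11.55 + 126 @ $11.00 = $6,853.25
Sale 3 (527) [LIFO — newest first]: 281 @ $8.80 + 131 @ $11.00 + 45 @ $9.55 + 68 @ $8.35 + 2 @ $7.15 = $4,925.65
Total COGS = $4,631.90 + $6,853.25 + $4,925.65 = $16,410.80
Ending inventory: 190 @ $7.15 = $1,358.50
Check: goods available $17,769.30 = COGS $16,410.80 + ending $1,358.50

COGS = $16,410.80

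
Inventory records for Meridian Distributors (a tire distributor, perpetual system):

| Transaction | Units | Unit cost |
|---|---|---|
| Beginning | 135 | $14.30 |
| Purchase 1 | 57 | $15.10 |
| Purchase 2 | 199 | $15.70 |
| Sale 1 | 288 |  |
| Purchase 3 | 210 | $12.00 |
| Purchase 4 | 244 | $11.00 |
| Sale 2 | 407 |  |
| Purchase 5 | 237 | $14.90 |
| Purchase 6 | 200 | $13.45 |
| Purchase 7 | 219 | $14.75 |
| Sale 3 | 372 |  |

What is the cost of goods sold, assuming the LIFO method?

Sale 1 (288) [LIFO — newest first]: 199 @ $15.70 + 57 @ $15.10 + 32 @ $14.30 = $4,442.60
Sale 2 (407) [LIFO — newest first]: 244 @ $11.00 + 163 @ $12.00 = $4,640.00
Sale 3 (372) [LIFO — newest first]: 219 @ $14.75 + 153 @ $13.45 = $5,288.10
Total COGS = $4,442.60 + $4,640.00 + $5,288.10 = $14,370.70
Ending inventory: 103 @ $14.30 + 47 @ $12.00 + 237 @ $14.90 + 47 @ $13.45 = $6,200.35

COGS = $14,370.70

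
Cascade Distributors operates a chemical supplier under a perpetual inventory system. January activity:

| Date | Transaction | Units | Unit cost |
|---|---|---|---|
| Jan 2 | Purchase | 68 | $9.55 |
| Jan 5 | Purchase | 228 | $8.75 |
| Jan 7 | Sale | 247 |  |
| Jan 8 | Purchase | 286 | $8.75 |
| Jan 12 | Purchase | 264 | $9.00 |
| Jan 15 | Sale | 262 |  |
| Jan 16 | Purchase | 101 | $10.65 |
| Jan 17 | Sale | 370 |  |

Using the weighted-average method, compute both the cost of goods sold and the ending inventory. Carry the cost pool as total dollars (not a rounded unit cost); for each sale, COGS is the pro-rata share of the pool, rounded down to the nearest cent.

After Jan 2: 68 on hand, pool $649.40 (≈ $9.5500 each)
After Jan 5: 296 on hand, pool $2,644.40 (≈ $8.9338 each)
Jan 7, sell 247: 247/296 × $2,644.40 → $2,206.64
After Jan 8: 335 on hand, pool $2,940.26 (≈ $8.7769 each)
After Jan 12: 599 on hand, pool $5,316.26 (≈ $8.8752 each)
Jan 15, sell 262: 262/599 × $5,316.26 → $2,325.30
After Jan 16: 438 on hand, pool $4,066.61 (≈ $9.2845 each)
Jan 17, sell 370: 370/438 × $4,066.61 → $3,435.26
Total COGS = $2,206.64 + $2,325.30 + $3,435.26 = $7,967.20
Ending inventory (cost pool remaining) = $631.35

COGS = $7,967.20; ending inventory = $631.35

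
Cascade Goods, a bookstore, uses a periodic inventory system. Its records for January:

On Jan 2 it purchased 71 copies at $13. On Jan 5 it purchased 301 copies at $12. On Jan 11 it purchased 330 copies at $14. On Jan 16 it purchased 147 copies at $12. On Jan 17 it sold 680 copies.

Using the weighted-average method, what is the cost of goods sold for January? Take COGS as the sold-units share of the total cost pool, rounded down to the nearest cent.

Jan 17, sell 680: 680/849 × $10,919.00 → $8,745.48
Ending inventory (cost pool remaining) = $2,173.52

COGS = $8,745.48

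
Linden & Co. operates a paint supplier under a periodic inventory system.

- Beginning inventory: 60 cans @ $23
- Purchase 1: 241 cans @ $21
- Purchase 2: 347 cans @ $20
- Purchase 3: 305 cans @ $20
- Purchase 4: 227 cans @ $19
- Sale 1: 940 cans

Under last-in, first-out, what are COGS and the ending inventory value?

Sale 1 (940) [LIFO — newest first]: 227 @ $19 + 305 @ $20 + 347 @ $20 + 61 @ $21 = $18,634
Ending inventory: 60 @ $23 + 180 @ $21 = $5,160

COGS = $18,634; ending inventory = $5,160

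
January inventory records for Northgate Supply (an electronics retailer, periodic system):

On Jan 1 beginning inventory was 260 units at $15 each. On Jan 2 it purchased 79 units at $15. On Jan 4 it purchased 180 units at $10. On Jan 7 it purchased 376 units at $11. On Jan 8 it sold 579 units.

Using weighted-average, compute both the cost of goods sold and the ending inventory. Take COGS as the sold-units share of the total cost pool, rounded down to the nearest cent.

COGS = $7,129.78; ending inventory = $3,891.22

Jan 8, sell 579: 579/895 × $11,021.00 → $7,129.78
Ending inventory (cost pool remaining) = $3,891.22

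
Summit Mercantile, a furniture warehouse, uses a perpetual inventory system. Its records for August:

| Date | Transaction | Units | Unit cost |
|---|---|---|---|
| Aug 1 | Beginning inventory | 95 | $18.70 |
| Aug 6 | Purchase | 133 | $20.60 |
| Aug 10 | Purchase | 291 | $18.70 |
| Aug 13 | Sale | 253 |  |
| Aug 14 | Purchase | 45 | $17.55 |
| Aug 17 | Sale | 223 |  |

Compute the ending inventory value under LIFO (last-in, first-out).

Aug 13, 253 sold [LIFO — newest first]: 253 @ $18.70 = $4,731.10
Aug 17, 223 sold [LIFO — newest first]: 45 @ $17.55 + 38 @ $18.70 + 133 @ $20.60 + 7 @ $18.70 = $4,371.05
Total COGS = $4,731.10 + $4,371.05 = $9,102.15
Ending inventory: 88 @ $18.70 = $1,645.60

Ending inventory = $1,645.60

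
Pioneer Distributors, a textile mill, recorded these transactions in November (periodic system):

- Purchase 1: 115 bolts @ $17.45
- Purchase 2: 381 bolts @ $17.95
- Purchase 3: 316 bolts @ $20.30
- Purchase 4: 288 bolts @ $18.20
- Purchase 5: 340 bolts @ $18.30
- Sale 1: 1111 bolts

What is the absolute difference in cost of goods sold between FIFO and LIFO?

FIFO COGS: 115 @ $17.45 + 381 @ $17.95 + 316 @ $20.30 + 288 @ $18.20 + 11 @ $18.30 = $20,703.40
LIFO COGS: 340 @ $18.30 + 288 @ $18.20 + 316 @ $20.30 + 167 @ $17.95 = $20,876.05
Difference = |$20,703.40 − $20,876.05| = $172.65

$172.65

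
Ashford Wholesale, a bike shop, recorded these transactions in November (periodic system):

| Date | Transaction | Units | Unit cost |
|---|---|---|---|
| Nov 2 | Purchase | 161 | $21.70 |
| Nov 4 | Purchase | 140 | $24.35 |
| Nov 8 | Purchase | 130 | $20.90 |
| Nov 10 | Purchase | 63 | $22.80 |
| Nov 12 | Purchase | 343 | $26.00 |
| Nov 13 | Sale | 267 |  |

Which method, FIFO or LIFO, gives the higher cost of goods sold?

LIFO

FIFO COGS: 161 @ $21.70 + 106 @ $24.35 = $6,074.80
LIFO COGS: 267 @ $26.00 = $6,942.00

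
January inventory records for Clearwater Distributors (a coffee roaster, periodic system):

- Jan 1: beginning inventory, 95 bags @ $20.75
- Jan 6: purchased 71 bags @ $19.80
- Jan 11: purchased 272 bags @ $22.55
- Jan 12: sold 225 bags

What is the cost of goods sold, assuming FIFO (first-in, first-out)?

COGS = $4,707.50

Jan 12, 225 sold [FIFO — oldest first]: 95 @ $20.75 + 71 @ $19.80 + 59 @ $22.55 = $4,707.50
Ending inventory: 213 @ $22.55 = $4,803.15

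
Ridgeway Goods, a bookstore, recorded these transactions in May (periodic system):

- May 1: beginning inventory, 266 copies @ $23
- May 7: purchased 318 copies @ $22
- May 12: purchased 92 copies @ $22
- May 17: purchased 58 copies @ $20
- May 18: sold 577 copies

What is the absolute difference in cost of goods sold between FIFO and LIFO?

FIFO COGS: 266 @ $23 + 311 @ $22 = $12,960
LIFO COGS: 58 @ $20 + 92 @ $22 + 318 @ $22 + 109 @ $23 = $12,687
Difference = |$12,960 − $12,687| = $273

$273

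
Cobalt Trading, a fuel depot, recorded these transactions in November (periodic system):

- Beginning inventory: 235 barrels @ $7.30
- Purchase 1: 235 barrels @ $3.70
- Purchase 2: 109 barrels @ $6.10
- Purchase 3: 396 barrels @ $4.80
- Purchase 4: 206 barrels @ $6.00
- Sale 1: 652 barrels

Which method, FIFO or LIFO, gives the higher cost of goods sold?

FIFO

FIFO COGS: 235 @ $7.30 + 235 @ $3.70 + 109 @ $6.10 + 73 @ $4.80 = $3,600.30
LIFO COGS: 206 @ $6.00 + 396 @ $4.80 + 50 @ $6.10 = $3,441.80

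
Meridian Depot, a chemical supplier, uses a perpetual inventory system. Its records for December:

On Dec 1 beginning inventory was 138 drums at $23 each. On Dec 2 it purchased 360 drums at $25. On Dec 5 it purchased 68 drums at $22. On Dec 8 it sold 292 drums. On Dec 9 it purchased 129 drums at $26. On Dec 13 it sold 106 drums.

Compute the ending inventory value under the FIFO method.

Dec 8, 292 sold [FIFO — oldest first]: 138 @ $23 + 154 @ $25 = $7,024
Dec 13, 106 sold [FIFO — oldest first]: 106 @ $25 = $2,650
Total COGS = $7,024 + $2,650 = $9,674
Ending inventory: 100 @ $25 + 68 @ $22 + 129 @ $26 = $7,350

Ending inventory = $7,350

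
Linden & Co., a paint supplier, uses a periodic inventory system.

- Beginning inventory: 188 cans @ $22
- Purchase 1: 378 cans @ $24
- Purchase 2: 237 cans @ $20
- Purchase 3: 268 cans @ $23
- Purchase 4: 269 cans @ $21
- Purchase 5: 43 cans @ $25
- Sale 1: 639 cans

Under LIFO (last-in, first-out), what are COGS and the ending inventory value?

COGS = $14,068; ending inventory = $16,768

Sale 1 (639) [LIFO — newest first]: 43 @ $25 + 269 @ $21 + 268 @ $23 + 59 @ $20 = $14,068
Ending inventory: 188 @ $22 + 378 @ $24 + 178 @ $20 = $16,768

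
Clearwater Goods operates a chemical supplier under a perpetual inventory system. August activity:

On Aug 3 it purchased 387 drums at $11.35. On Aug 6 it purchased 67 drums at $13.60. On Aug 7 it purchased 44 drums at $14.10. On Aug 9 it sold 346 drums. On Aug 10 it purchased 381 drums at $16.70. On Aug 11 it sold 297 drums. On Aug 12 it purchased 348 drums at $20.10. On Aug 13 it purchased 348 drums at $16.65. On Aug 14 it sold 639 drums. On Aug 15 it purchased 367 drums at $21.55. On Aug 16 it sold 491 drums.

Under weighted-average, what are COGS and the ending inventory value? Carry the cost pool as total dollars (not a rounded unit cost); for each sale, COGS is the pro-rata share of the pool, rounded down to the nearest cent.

After Aug 3: 387 on hand, pool $4,392.45 (≈ $11.3500 each)
After Aug 6: 454 on hand, pool $5,303.65 (≈ $11.6820 each)
After Aug 7: 498 on hand, pool $5,924.05 (≈ $11.8957 each)
Aug 9, sell 346: 346/498 × $5,924.05 → $4,115.90
After Aug 10: 533 on hand, pool $8,170.85 (≈ $15.3299 each)
Aug 11, sell 297: 297/533 × $8,170.85 → $4,552.98
After Aug 12: 584 on hand, pool $10,612.67 (≈ $18.1724 each)
After Aug 13: 932 on hand, pool $16,406.87 (≈ $17.6039 each)
Aug 14, sell 639: 639/932 × $16,406.87 → $11,248.91
After Aug 15: 660 on hand, pool $13,066.81 (≈ $19.7982 each)
Aug 16, sell 491: 491/660 × $13,066.81 → $9,720.91
Total COGS = $4,115.90 + $4,552.98 + $11,248.91 + $9,720.91 = $29,638.70
Ending inventory (cost pool remaining) = $3,345.90

COGS = $29,638.70; ending inventory = $3,345.90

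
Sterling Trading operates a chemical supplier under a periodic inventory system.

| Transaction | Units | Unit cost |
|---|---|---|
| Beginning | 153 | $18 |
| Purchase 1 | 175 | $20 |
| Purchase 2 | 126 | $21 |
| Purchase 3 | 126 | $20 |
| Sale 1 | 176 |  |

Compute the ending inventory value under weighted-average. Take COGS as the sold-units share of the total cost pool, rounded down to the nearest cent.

Ending inventory = $7,954.63

Sale 1, sell 176: 176/580 × $11,420.00 → $3,465.37
Ending inventory (cost pool remaining) = $7,954.63
Check: goods available $11,420.00 = COGS $3,465.37 + ending $7,954.63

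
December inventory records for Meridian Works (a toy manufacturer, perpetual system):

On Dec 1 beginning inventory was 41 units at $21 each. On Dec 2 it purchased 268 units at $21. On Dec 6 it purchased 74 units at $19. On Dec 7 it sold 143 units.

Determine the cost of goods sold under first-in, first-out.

COGS = $3,003

Dec 7, 143 sold [FIFO — oldest first]: 41 @ $21 + 102 @ $21 = $3,003
Ending inventory: 166 @ $21 + 74 @ $19 = $4,892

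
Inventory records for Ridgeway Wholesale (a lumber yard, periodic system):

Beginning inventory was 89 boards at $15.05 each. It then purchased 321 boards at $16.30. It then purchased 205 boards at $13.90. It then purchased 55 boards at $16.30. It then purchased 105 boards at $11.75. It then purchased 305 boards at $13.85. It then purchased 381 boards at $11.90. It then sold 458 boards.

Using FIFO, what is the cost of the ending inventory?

Sale 1 (458) [FIFO — oldest first]: 89 @ $15.05 + 321 @ $16.30 + 48 @ $13.90 = $7,238.95
Ending inventory: 157 @ $13.90 + 55 @ $16.30 + 105 @ $11.75 + 305 @ $13.85 + 381 @ $11.90 = $13,070.70
Check: goods available $20,309.65 = COGS $7,238.95 + ending $13,070.70

Ending inventory = $13,070.70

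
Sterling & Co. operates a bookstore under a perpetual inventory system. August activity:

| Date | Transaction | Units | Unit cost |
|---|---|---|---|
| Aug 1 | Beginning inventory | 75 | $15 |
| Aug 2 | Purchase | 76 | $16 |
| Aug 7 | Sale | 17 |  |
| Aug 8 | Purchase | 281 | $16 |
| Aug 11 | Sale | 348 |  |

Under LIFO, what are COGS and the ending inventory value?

COGS = $5,832; ending inventory = $1,005

Aug 7, 17 sold [LIFO — newest first]: 17 @ $16 = $272
Aug 11, 348 sold [LIFO — newest first]: 281 @ $16 + 59 @ $16 + 8 @ $15 = $5,560
Total COGS = $272 + $5,560 = $5,832
Ending inventory: 67 @ $15 = $1,005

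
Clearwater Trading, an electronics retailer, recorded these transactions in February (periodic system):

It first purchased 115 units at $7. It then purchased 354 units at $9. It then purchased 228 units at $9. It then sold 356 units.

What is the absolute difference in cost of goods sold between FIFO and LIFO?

$230

FIFO COGS: 115 @ $7 + 241 @ $9 = $2,974
LIFO COGS: 228 @ $9 + 128 @ $9 = $3,204
Difference = |$2,974 − $3,204| = $230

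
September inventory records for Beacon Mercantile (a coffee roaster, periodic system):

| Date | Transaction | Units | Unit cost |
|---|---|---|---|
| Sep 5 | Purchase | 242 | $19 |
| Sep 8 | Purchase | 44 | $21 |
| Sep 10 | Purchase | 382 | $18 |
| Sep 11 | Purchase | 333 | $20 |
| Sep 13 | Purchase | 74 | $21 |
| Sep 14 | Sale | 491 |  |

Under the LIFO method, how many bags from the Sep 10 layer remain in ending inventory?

Sep 14, 491 sold [LIFO — newest first]: 74 @ $21 + 333 @ $20 + 84 @ $18 = $9,726
Ending inventory: 242 @ $19 + 44 @ $21 + 298 @ $18 = $10,886
Check: goods available $20,612 = COGS $9,726 + ending $10,886

298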